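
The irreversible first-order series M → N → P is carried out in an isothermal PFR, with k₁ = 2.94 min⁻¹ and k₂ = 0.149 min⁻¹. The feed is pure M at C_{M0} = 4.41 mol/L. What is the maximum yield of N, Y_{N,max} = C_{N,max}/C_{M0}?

0.853

Evaluating C_N at τ_opt = ln(k₂/k₁)/(k₂−k₁) gives C_{N,max}/C_{M0} = (k₁/k₂)^[k₂/(k₂−k₁)].
= (2.94/0.149)^(0.149/(0.149−2.94)) = (19.73)^(-0.05339) = 0.8528.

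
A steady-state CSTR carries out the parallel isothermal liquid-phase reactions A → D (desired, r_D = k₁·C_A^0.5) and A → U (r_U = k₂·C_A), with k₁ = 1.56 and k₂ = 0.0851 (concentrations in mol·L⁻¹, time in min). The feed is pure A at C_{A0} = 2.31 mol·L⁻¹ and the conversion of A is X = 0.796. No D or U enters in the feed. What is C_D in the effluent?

1.77 mol·L⁻¹

Exit C_A = C_{A0}(1−X) = 2.31×0.204 = 0.4712 mol·L⁻¹.
Rates in a CSTR are evaluated at the outlet concentration: r_D = 1.56×0.4712^0.5 = 1.071, r_U = 0.0851×0.4712 = 0.04010.
Fraction of consumed A going to D: r_D/(r_D+r_U) = 0.9639.
C_D = 0.9639·C_{A0}·X = 0.9639×2.31×0.796 = 1.77 mol·L⁻¹.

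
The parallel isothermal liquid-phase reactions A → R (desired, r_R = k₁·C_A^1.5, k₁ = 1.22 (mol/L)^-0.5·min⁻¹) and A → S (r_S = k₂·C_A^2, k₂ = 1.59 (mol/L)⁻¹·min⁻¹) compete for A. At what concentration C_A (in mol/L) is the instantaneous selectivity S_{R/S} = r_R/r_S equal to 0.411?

S_{R/S} = (k₁/k₂)·C_A^-0.5 ⇒ C_A = (S·k₂/k₁)^(-2).
= (0.411×1.59/1.22)^(-2) = (0.5356)^(-2) = 3.49 mol/L.

3.49 mol/L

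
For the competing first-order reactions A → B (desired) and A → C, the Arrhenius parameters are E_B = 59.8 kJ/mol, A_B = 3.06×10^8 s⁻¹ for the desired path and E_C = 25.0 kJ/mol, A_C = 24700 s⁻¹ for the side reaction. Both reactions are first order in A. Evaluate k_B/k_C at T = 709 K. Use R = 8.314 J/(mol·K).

Since both paths have the same order in A, the concentration cancels and S_{B/C} = k_B/k_C = (A_B/A_C)·exp[(E_C−E_B)/(RT)].
(E_C−E_B)/(RT) = (25.0−59.8)×10³/(8.314×709) = -34800/5895 = -5.904.
k_B/k_C = (3.06×10^8/24700)·exp(-5.904) = 12389 × 0.002729 = 33.8.
Since E_B > E_C, raising the temperature improves selectivity toward B.

33.8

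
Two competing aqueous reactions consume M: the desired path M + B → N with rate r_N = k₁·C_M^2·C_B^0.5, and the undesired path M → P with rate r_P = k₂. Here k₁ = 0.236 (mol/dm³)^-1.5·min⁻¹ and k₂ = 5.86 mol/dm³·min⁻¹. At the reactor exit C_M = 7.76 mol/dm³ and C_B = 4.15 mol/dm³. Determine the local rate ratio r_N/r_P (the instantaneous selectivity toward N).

S_{N/P} = r_N/r_P = (k₁·C_M^2·C_B^0.5)/(k₂) = (k₁/k₂)·C_M^2·C_B^0.5.
= (0.236×7.760^2×4.150^0.5) / (5.86) = 28.95/5.860 = 4.94.

4.94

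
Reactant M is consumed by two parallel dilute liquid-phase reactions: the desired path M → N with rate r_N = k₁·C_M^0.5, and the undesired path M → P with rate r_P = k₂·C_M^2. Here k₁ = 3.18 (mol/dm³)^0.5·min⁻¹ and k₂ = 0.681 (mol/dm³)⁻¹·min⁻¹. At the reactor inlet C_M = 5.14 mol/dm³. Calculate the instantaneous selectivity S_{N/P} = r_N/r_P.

0.401

S_{N/P} = r_N/r_P = (k₁·C_M^0.5)/(k₂·C_M^2) = (k₁/k₂)·C_M^-1.5.
= (3.18×5.140^0.5) / (0.681×5.140^2) = 7.210/17.99 = 0.401.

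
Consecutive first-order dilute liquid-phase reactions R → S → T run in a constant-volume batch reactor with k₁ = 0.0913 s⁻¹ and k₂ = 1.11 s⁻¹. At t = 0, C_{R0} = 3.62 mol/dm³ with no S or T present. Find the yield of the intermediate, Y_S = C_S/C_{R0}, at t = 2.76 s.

0.0655

The intermediate concentration in a first-order A→B→C sequence is C_S = k₁C_{R0}(e^(−k₁t) − e^(−k₂t))/(k₂−k₁).
e^(−k₁t) = e^(−0.0913×2.76) = e^(−0.2520) = 0.7773; e^(−k₂t) = e^(−3.064) = 0.04672.
C_S = 0.0913×3.62/(1.11−0.0913) × (0.7773−0.04672) = 0.3244×0.7305 = 0.2370 mol/dm³.
Y_S = C_S/C_{R0} = 0.2370/3.62 = 0.0655.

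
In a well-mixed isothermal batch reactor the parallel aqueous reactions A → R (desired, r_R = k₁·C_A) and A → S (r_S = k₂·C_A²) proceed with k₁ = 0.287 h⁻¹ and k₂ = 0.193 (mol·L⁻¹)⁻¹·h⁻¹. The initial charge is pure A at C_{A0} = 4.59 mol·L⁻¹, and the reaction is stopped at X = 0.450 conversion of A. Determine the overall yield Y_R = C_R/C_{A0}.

0.135

C_A = C_{A0}(1−X) = 2.525 mol·L⁻¹.
Along a PFR/batch, dC_R/dC_A = −r_R/(r_R+r_S) = −k₁/(k₁+k₂·C_A).
Integrating from C_{A0} to C_A: C_R = (0.287/0.193)·ln[(0.287+0.193·4.59)/(0.287+0.193·2.52)] = 1.487·ln(1.173/0.7742) = 0.6176 mol·L⁻¹.
Y_R = C_R/C_{A0} = 0.6176/4.59 = 0.135.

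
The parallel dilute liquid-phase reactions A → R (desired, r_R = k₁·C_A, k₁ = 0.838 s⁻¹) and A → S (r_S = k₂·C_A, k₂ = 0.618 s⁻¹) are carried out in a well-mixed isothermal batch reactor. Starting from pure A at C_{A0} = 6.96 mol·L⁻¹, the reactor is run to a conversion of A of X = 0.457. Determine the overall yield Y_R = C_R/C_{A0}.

C_A = C_{A0}(1−X) = 3.779 mol·L⁻¹.
Both paths are first order in A, so the instantaneous fraction to R is constant: dC_R/d(−C_A) = k₁/(k₁+k₂) = 0.5755.
C_R = 0.5755·(C_{A0}−C_A) = 0.5755×3.181 = 1.83 mol·L⁻¹.
Y_R = C_R/C_{A0} = 1.831/6.96 = 0.263.

0.263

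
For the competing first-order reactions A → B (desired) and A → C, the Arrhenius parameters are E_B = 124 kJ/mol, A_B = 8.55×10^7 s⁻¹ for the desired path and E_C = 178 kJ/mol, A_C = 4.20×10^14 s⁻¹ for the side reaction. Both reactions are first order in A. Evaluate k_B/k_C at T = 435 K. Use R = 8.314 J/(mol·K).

0.621

k_B/k_C = (A_B/A_C)·exp[−(E_B−E_C)/(RT)] = (A_B/A_C)·exp[(E_C−E_B)/(RT)].
(E_C−E_B)/(RT) = (178−124)×10³/(8.314×435) = 54000/3617 = 14.93.
k_B/k_C = (8.55×10^7/4.20×10^14)·exp(14.93) = 2.036×10^-7 × 3.052×10^6 = 0.621.
Since E_B < E_C, lowering the temperature improves selectivity toward B.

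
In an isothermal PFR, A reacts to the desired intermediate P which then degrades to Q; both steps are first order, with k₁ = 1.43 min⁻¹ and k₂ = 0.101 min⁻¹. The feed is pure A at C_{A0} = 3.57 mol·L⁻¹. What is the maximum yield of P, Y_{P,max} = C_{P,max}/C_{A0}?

Evaluating C_P at τ_opt = ln(k₂/k₁)/(k₂−k₁) gives C_{P,max}/C_{A0} = (k₁/k₂)^[k₂/(k₂−k₁)].
= (1.43/0.101)^(0.101/(0.101−1.43)) = (14.16)^(-0.07600) = 0.8176.

0.818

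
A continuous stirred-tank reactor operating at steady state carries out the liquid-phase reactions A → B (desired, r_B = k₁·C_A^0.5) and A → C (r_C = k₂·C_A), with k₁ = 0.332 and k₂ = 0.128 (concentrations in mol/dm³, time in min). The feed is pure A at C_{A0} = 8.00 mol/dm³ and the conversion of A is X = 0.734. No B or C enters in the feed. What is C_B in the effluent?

Exit C_A = C_{A0}(1−X) = 8.00×0.266 = 2.128 mol/dm³.
Rates in a CSTR are evaluated at the outlet concentration: r_B = 0.332×2.128^0.5 = 0.4843, r_C = 0.128×2.128 = 0.2724.
Fraction of consumed A going to B: r_B/(r_B+r_C) = 0.6400.
C_B = 0.6400·C_{A0}·X = 0.6400×8.00×0.734 = 3.76 mol/dm³.

3.76 mol/dm³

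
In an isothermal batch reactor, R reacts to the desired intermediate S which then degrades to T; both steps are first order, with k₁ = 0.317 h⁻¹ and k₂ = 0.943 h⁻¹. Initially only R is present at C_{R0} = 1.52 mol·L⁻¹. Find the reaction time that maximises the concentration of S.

1.74 h

The intermediate peaks when r₁ = r₂, i.e. k₁e^(−k₁t) = k₂e^(−k₂t), giving t_opt = ln(k₂/k₁)/(k₂−k₁).
= ln(0.943/0.317)/(0.943−0.317) = ln(2.975)/0.6260 = 1.090/0.6260 = 1.74 h.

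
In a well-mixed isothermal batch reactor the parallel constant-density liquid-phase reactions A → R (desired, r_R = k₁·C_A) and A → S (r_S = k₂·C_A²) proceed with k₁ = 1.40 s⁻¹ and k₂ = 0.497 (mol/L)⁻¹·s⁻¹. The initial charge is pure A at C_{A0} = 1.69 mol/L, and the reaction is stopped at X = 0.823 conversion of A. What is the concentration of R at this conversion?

1.04 mol/L

C_A = C_{A0}(1−X) = 0.2991 mol/L.
Along a PFR/batch, dC_R/dC_A = −r_R/(r_R+r_S) = −k₁/(k₁+k₂·C_A).
Integrating from C_{A0} to C_A: C_R = (1.40/0.497)·ln[(1.40+0.497·1.69)/(1.40+0.497·0.299)] = 2.817·ln(2.240/1.549) = 1.040 mol/L.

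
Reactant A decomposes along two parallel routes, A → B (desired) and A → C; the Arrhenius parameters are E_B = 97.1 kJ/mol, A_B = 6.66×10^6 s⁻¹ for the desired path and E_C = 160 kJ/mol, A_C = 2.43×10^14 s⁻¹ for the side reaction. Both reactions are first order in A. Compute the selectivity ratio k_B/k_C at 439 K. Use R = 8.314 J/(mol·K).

0.836

With equal orders, S_{B/C} = k_B/k_C = (A_B/A_C)·exp[(E_C−E_B)/(RT)].
(E_C−E_B)/(RT) = (160−97.1)×10³/(8.314×439) = 62900/3650 = 17.23.
k_B/k_C = (6.66×10^6/2.43×10^14)·exp(17.23) = 2.741×10^-8 × 3.051×10^7 = 0.836.
Since E_B < E_C, lowering the temperature improves selectivity toward B.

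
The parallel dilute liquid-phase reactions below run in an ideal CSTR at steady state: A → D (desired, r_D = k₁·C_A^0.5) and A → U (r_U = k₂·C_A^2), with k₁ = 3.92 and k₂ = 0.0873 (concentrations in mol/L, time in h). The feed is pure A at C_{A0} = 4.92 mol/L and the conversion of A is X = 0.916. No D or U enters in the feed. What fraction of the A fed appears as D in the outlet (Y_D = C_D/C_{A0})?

Exit C_A = C_{A0}(1−X) = 4.92×0.0840 = 0.4133 mol/L.
Rates in a CSTR are evaluated at the outlet concentration: r_D = 3.92×0.4133^0.5 = 2.520, r_U = 0.0873×0.4133^2 = 0.01491.
Fraction of consumed A going to D: r_D/(r_D+r_U) = 0.9941.
C_D = 0.9941·C_{A0}·X = 0.9941×4.92×0.916 = 4.48 mol/L; Y_D = C_D/C_{A0} = 0.911.

0.911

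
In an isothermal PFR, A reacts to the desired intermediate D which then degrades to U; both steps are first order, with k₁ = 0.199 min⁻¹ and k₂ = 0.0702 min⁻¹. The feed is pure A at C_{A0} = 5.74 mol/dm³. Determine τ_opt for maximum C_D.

For first-order series the maximum of C_D occurs at τ_opt = ln(k₂/k₁)/(k₂−k₁).
= ln(0.0702/0.199)/(0.0702−0.199) = ln(0.3528)/-0.1288 = -1.042/-0.1288 = 8.09 min.

8.09 min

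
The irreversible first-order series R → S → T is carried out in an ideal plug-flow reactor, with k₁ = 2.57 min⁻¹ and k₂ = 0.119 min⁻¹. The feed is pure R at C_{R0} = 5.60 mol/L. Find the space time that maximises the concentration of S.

1.25 min

For first-order series the maximum of C_S occurs at τ_opt = ln(k₂/k₁)/(k₂−k₁).
= ln(0.119/2.57)/(0.119−2.57) = ln(0.04630)/-2.451 = -3.073/-2.451 = 1.25 min.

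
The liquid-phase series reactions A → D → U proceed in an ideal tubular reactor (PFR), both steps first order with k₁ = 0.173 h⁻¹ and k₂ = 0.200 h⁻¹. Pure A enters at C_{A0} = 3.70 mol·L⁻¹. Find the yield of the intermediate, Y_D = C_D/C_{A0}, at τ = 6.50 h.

0.335

The intermediate concentration in a first-order A→B→C sequence is C_D = k₁C_{A0}(e^(−k₁τ) − e^(−k₂τ))/(k₂−k₁).
e^(−k₁τ) = e^(−0.173×6.50) = e^(−1.124) = 0.3248; e^(−k₂τ) = e^(−1.300) = 0.2725.
C_D = 0.173×3.70/(0.200−0.173) × (0.3248−0.2725) = 23.71×0.05228 = 1.239 mol·L⁻¹.
Y_D = C_D/C_{A0} = 1.239/3.70 = 0.335.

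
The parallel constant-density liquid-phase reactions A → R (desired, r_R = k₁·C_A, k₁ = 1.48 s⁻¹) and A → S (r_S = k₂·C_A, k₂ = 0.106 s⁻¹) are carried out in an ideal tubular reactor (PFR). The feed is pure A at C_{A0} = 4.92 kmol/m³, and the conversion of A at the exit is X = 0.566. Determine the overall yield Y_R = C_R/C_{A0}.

0.528

C_A = C_{A0}(1−X) = 2.135 kmol/m³.
Both paths are first order in A, so the instantaneous fraction to R is constant: dC_R/d(−C_A) = k₁/(k₁+k₂) = 0.9332.
C_R = 0.9332·(C_{A0}−C_A) = 0.9332×2.785 = 2.60 kmol/m³.
Y_R = C_R/C_{A0} = 2.599/4.92 = 0.528.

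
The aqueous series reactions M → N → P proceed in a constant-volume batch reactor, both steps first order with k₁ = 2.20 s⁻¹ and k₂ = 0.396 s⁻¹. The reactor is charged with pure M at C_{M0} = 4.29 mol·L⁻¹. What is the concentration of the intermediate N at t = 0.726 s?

2.87 mol·L⁻¹

Solving the coupled first-order balances gives C_N(t) = [k₁/(k₂−k₁)]·C_{M0}·(e^(−k₁t) − e^(−k₂t)).
e^(−k₁t) = e^(−2.20×0.726) = e^(−1.597) = 0.2025; e^(−k₂t) = e^(−0.2875) = 0.7501.
C_N = 2.20×4.29/(0.396−2.20) × (0.2025−0.7501) = (-5.232)×(-0.5477) = 2.865 mol·L⁻¹.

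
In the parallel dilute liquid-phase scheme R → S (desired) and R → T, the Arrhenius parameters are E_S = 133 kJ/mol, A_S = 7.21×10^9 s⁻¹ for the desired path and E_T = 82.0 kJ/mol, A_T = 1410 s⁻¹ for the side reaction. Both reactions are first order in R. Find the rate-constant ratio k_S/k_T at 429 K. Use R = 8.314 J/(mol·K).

With equal orders, S_{S/T} = k_S/k_T = (A_S/A_T)·exp[(E_T−E_S)/(RT)].
(E_T−E_S)/(RT) = (82.0−133)×10³/(8.314×429) = -51000/3567 = -14.30.
k_S/k_T = (7.21×10^9/1410)·exp(-14.30) = 5.113×10^6 × 6.167×10^-7 = 3.15.

3.15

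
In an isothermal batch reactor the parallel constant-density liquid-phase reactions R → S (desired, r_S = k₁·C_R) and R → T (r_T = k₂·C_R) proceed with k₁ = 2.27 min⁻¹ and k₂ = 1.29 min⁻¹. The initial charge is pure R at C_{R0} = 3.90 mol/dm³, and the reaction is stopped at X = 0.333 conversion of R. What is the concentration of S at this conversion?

C_R = C_{R0}(1−X) = 2.601 mol/dm³.
Both paths are first order in R, so the instantaneous fraction to S is constant: dC_S/d(−C_R) = k₁/(k₁+k₂) = 0.6376.
C_S = 0.6376·(C_{R0}−C_R) = 0.6376×1.299 = 0.828 mol/dm³.

0.828 mol/dm³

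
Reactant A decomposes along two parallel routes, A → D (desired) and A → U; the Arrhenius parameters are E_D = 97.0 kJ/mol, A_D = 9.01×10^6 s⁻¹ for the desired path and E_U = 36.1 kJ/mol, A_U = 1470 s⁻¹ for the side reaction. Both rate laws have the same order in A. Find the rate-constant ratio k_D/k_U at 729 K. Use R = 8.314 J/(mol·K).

k_D/k_U = (A_D/A_U)·exp[−(E_D−E_U)/(RT)] = (A_D/A_U)·exp[(E_U−E_D)/(RT)].
(E_U−E_D)/(RT) = (36.1−97.0)×10³/(8.314×729) = -60900/6061 = -10.05.
k_D/k_U = (9.01×10^6/1470)·exp(-10.05) = 6129 × 4.327×10^-5 = 0.265.

0.265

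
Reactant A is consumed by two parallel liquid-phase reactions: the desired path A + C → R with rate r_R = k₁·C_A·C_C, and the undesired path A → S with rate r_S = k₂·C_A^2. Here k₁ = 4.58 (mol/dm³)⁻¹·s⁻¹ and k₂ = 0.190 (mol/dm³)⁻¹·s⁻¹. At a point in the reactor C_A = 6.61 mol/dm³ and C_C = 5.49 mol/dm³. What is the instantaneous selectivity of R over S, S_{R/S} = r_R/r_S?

20.0

S_{R/S} = r_R/r_S = (k₁·C_A·C_C)/(k₂·C_A^2) = (k₁/k₂)·C_A⁻¹·C_C.
= (4.58×6.610×5.490) / (0.190×6.610^2) = 166.2/8.301 = 20.0.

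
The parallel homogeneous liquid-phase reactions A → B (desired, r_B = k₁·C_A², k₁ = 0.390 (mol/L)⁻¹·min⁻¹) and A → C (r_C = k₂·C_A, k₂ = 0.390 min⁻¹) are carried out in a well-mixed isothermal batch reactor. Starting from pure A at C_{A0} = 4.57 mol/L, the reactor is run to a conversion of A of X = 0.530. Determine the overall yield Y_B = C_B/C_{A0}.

0.405

C_A = C_{A0}(1−X) = 2.148 mol/L.
Along a PFR/batch, dC_C/dC_A = −r_C/(r_B+r_C) = −k₂/(k₂+k₁·C_A).
Integrating from C_{A0} to C_A: C_C = (0.390/0.390)·ln[(0.390+0.390·4.57)/(0.390+0.390·2.15)] = 1.000·ln(2.172/1.228) = 0.5707 mol/L.
Then C_B = (C_{A0}−C_A) − C_C = 2.422 − 0.5707 = 1.851 mol/L.
Y_B = C_B/C_{A0} = 1.851/4.57 = 0.405.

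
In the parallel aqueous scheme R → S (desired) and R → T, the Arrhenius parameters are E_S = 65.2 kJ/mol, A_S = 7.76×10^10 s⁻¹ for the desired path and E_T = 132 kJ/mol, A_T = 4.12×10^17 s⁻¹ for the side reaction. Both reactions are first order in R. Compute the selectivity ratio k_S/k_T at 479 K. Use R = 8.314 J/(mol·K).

Since both paths have the same order in R, the concentration cancels and S_{S/T} = k_S/k_T = (A_S/A_T)·exp[(E_T−E_S)/(RT)].
(E_T−E_S)/(RT) = (132−65.2)×10³/(8.314×479) = 66800/3982 = 16.77.
k_S/k_T = (7.76×10^10/4.12×10^17)·exp(16.77) = 1.883×10^-7 × 1.926×10^7 = 3.63.
Since E_S < E_T, lowering the temperature improves selectivity toward S.

3.63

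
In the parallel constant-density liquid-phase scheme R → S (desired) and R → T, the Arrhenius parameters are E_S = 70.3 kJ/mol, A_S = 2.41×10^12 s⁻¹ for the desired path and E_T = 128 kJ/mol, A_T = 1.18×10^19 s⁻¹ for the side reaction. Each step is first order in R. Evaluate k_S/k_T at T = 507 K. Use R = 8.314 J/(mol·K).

Since both paths have the same order in R, the concentration cancels and S_{S/T} = k_S/k_T = (A_S/A_T)·exp[(E_T−E_S)/(RT)].
(E_T−E_S)/(RT) = (128−70.3)×10³/(8.314×507) = 57700/4215 = 13.69.
k_S/k_T = (2.41×10^12/1.18×10^19)·exp(13.69) = 2.042×10^-7 × 8.808×10^5 = 0.180.

0.180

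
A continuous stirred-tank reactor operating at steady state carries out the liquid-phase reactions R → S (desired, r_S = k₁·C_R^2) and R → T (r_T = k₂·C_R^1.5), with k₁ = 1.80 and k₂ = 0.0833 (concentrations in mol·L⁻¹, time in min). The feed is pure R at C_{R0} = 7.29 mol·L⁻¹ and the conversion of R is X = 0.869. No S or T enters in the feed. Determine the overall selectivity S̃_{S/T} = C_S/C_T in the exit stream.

21.1

Exit C_R = C_{R0}(1−X) = 7.29×0.131 = 0.9550 mol·L⁻¹.
In a CSTR the entire volume is at exit conditions, so r_S = 1.80×0.9550^2 = 1.642 and r_T = 0.0833×0.9550^1.5 = 0.07774.
Overall selectivity = C_S/C_T = r_Sτ/(r_Tτ) = r_S/r_T = 21.1.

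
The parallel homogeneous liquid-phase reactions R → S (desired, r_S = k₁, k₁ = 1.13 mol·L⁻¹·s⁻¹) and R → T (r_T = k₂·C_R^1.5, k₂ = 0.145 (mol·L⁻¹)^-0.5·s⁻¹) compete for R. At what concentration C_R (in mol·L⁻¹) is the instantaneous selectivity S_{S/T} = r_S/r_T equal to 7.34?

S_{S/T} = (k₁/k₂)·C_R^-1.5 ⇒ C_R = (S·k₂/k₁)^(1/(-1.5)).
= (7.34×0.145/1.13)^(-0.6667) = (0.9419)^(-0.6667) = 1.04 mol·L⁻¹.

1.04 mol·L⁻¹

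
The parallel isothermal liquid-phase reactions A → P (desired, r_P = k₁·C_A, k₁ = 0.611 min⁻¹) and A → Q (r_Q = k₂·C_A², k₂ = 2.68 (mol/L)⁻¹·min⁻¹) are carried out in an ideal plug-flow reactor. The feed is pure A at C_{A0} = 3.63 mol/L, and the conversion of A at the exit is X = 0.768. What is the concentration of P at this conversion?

C_A = C_{A0}(1−X) = 0.8422 mol/L.
Along a PFR/batch, dC_P/dC_A = −r_P/(r_P+r_Q) = −k₁/(k₁+k₂·C_A).
Integrating from C_{A0} to C_A: C_P = (0.611/2.68)·ln[(0.611+2.68·3.63)/(0.611+2.68·0.842)] = 0.2280·ln(10.34/2.868) = 0.2924 mol/L.

0.292 mol/L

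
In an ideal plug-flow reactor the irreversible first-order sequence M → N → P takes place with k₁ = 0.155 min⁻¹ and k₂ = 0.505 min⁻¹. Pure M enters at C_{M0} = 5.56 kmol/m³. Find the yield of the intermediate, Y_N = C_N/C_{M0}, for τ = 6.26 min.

0.149

The intermediate concentration in a first-order A→B→C sequence is C_N = k₁C_{M0}(e^(−k₁τ) − e^(−k₂τ))/(k₂−k₁).
e^(−k₁τ) = e^(−0.155×6.26) = e^(−0.9703) = 0.3790; e^(−k₂τ) = e^(−3.161) = 0.04237.
C_N = 0.155×5.56/(0.505−0.155) × (0.3790−0.04237) = 2.462×0.3366 = 0.8288 kmol/m³.
Y_N = C_N/C_{M0} = 0.8288/5.56 = 0.149.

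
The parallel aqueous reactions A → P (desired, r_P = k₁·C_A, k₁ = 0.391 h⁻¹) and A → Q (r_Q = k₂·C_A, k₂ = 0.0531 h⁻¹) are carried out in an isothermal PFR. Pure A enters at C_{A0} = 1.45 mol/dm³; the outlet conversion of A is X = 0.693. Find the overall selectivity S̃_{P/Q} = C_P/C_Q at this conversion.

7.36

C_A = C_{A0}(1−X) = 0.4452 mol/dm³.
Both paths are first order in A, so the instantaneous fraction to P is constant: dC_P/d(−C_A) = k₁/(k₁+k₂) = 0.8804.
C_P = 0.8804·(C_{A0}−C_A) = 0.8804×1.005 = 0.885 mol/dm³.
C_Q = (C_{A0}−C_A)−C_P = 0.1201 mol/dm³; S̃_{P/Q} = 0.8847/0.1201 = 7.36.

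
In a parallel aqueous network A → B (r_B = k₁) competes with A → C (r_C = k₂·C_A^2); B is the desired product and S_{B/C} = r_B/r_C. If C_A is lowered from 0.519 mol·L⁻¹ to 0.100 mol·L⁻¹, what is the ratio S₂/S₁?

26.9

S_{B/C} = (k₁/k₂)·C_A^-2, so S₂/S₁ = (C_{A,2}/C_{A,1})^-2.
= (0.100/0.519)^(-2) = (0.1927)^(-2) = 26.9.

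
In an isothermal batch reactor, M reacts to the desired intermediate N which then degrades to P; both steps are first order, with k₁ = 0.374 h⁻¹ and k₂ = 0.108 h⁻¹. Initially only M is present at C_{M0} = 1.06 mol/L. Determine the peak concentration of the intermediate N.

0.640 mol/L

Evaluating C_N at t_opt = ln(k₂/k₁)/(k₂−k₁) gives C_{N,max}/C_{M0} = (k₁/k₂)^[k₂/(k₂−k₁)].
= (0.374/0.108)^(0.108/(0.108−0.374)) = (3.463)^(-0.4060) = 0.6039.
C_{N,max} = 0.6039×1.06 = 0.640 mol/L.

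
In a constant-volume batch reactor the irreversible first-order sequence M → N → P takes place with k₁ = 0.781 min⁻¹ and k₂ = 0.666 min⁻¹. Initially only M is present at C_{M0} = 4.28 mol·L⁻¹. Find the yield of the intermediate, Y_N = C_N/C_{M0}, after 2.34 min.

0.337

The intermediate concentration in a first-order A→B→C sequence is C_N = k₁C_{M0}(e^(−k₁t) − e^(−k₂t))/(k₂−k₁).
e^(−k₁t) = e^(−0.781×2.34) = e^(−1.828) = 0.1608; e^(−k₂t) = e^(−1.558) = 0.2105.
C_N = 0.781×4.28/(0.666−0.781) × (0.1608−0.2105) = (-29.07)×(-0.04966) = 1.443 mol·L⁻¹.
Y_N = C_N/C_{M0} = 1.443/4.28 = 0.337.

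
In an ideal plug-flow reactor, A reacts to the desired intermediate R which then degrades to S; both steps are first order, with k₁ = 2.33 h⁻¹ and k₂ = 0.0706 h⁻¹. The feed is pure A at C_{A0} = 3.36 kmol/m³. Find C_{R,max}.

3.01 kmol/m³

Evaluating C_R at τ_opt = ln(k₂/k₁)/(k₂−k₁) gives C_{R,max}/C_{A0} = (k₁/k₂)^[k₂/(k₂−k₁)].
= (2.33/0.0706)^(0.0706/(0.0706−2.33)) = (33.00)^(-0.03125) = 0.8965.
C_{R,max} = 0.8965×3.36 = 3.01 kmol/m³.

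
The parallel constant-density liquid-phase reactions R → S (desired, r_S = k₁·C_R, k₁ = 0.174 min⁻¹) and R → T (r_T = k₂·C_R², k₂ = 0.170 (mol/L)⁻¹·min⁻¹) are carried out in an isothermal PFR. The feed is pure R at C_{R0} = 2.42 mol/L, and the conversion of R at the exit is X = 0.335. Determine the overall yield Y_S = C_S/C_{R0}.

0.114

C_R = C_{R0}(1−X) = 1.609 mol/L.
Along a PFR/batch, dC_S/dC_R = −r_S/(r_S+r_T) = −k₁/(k₁+k₂·C_R).
Integrating from C_{R0} to C_R: C_S = (0.174/0.170)·ln[(0.174+0.170·2.42)/(0.174+0.170·1.61)] = 1.024·ln(0.5854/0.4476) = 0.2748 mol/L.
Y_S = C_S/C_{R0} = 0.2748/2.42 = 0.114.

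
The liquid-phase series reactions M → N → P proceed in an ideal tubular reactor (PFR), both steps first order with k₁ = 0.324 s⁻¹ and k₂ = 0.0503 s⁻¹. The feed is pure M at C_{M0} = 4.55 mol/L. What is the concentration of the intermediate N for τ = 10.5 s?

3.00 mol/L

Solving the coupled first-order balances gives C_N(τ) = [k₁/(k₂−k₁)]·C_{M0}·(e^(−k₁τ) − e^(−k₂τ)).
e^(−k₁τ) = e^(−0.324×10.5) = e^(−3.402) = 0.03331; e^(−k₂τ) = e^(−0.5282) = 0.5897.
C_N = 0.324×4.55/(0.0503−0.324) × (0.03331−0.5897) = (-5.386)×(-0.5564) = 2.997 mol/L.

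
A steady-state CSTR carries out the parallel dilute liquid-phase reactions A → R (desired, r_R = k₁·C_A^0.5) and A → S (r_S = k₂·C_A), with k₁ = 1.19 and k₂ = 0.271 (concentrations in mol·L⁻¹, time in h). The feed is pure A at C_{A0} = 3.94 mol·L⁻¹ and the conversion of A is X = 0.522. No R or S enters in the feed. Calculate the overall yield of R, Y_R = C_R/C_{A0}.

Exit C_A = C_{A0}(1−X) = 3.94×0.478 = 1.883 mol·L⁻¹.
Rates in a CSTR are evaluated at the outlet concentration: r_R = 1.19×1.883^0.5 = 1.633, r_S = 0.271×1.883 = 0.5104.
Fraction of consumed A going to R: r_R/(r_R+r_S) = 0.7619.
C_R = 0.7619·C_{A0}·X = 0.7619×3.94×0.522 = 1.57 mol·L⁻¹; Y_R = C_R/C_{A0} = 0.398.

0.398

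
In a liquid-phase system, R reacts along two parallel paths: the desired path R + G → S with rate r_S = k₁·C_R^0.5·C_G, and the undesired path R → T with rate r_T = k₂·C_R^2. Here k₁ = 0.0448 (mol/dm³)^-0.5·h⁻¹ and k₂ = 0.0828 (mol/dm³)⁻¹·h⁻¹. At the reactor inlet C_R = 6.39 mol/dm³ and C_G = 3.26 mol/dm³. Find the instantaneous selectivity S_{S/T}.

0.109

S_{S/T} = r_S/r_T = (k₁·C_R^0.5·C_G)/(k₂·C_R^2) = (k₁/k₂)·C_R^-1.5·C_G.
= (0.0448×6.390^0.5×3.260) / (0.0828×6.390^2) = 0.3692/3.381 = 0.109.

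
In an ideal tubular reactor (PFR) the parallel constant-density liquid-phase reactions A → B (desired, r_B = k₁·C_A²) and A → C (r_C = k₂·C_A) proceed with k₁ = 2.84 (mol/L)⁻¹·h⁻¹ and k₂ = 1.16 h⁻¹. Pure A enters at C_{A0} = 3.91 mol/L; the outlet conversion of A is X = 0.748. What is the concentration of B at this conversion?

C_A = C_{A0}(1−X) = 0.9853 mol/L.
Along a PFR/batch, dC_C/dC_A = −r_C/(r_B+r_C) = −k₂/(k₂+k₁·C_A).
Integrating from C_{A0} to C_A: C_C = (1.16/2.84)·ln[(1.16+2.84·3.91)/(1.16+2.84·0.985)] = 0.4085·ln(12.26/3.958) = 0.4619 mol/L.
Then C_B = (C_{A0}−C_A) − C_C = 2.925 − 0.4619 = 2.463 mol/L.

2.46 mol/L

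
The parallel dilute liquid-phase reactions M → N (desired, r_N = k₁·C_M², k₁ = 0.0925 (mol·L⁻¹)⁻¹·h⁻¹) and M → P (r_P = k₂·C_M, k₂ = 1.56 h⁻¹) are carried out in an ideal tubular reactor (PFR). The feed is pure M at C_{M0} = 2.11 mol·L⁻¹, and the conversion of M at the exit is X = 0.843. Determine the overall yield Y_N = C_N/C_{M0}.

0.0563

C_M = C_{M0}(1−X) = 0.3313 mol·L⁻¹.
Along a PFR/batch, dC_P/dC_M = −r_P/(r_N+r_P) = −k₂/(k₂+k₁·C_M).
Integrating from C_{M0} to C_M: C_P = (1.56/0.0925)·ln[(1.56+0.0925·2.11)/(1.56+0.0925·0.331)] = 16.86·ln(1.755/1.591) = 1.660 mol·L⁻¹.
Then C_N = (C_{M0}−C_M) − C_P = 1.779 − 1.660 = 0.1187 mol·L⁻¹.
Y_N = C_N/C_{M0} = 0.1187/2.11 = 0.0563.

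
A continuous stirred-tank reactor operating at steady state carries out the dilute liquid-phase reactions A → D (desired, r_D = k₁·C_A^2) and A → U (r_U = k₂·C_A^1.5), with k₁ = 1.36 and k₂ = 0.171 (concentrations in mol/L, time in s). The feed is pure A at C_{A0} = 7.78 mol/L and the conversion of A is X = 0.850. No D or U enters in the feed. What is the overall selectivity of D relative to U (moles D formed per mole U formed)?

Exit C_A = C_{A0}(1−X) = 7.78×0.150 = 1.167 mol/L.
Rates in a CSTR are evaluated at the outlet concentration: r_D = 1.36×1.167^2 = 1.852, r_U = 0.171×1.167^1.5 = 0.2156.
Overall selectivity = C_D/C_U = r_Dτ/(r_Uτ) = r_D/r_U = 8.59.

8.59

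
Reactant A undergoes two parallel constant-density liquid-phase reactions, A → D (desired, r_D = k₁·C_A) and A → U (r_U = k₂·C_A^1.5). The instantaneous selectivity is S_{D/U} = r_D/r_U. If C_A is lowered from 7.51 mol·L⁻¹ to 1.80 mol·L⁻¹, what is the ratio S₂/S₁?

S_{D/U} = (k₁/k₂)·C_A^-0.5, so S₂/S₁ = (C_{A,2}/C_{A,1})^-0.5.
= (1.80/7.51)^(-0.5) = (0.2397)^(-0.5) = 2.04.
Selectivity toward D rises as C_A falls — low-concentration operation is favoured.

2.04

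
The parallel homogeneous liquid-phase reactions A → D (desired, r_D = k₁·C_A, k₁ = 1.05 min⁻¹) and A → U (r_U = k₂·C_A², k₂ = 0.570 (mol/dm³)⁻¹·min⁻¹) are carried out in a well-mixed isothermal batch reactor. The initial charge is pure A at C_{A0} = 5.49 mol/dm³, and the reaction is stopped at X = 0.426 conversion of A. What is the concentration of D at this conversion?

0.708 mol/dm³

C_A = C_{A0}(1−X) = 3.151 mol/dm³.
Along a PFR/batch, dC_D/dC_A = −r_D/(r_D+r_U) = −k₁/(k₁+k₂·C_A).
Integrating from C_{A0} to C_A: C_D = (1.05/0.570)·ln[(1.05+0.570·5.49)/(1.05+0.570·3.15)] = 1.842·ln(4.179/2.846) = 0.7076 mol/dm³.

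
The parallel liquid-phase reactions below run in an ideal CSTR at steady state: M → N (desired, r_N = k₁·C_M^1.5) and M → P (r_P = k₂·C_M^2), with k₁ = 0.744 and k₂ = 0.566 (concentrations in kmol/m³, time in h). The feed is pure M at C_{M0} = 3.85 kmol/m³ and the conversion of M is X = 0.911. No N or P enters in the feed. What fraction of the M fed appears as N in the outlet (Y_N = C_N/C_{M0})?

Exit C_M = C_{M0}(1−X) = 3.85×0.0890 = 0.3426 kmol/m³.
A CSTR operates uniformly at the exit composition, giving r_N = 0.1492 and r_P = 0.06645 (each k·C_M^n at C_M = 0.3426).
Fraction of consumed M going to N: r_N/(r_N+r_P) = 0.6919.
C_N = 0.6919·C_{M0}·X = 0.6919×3.85×0.911 = 2.43 kmol/m³; Y_N = C_N/C_{M0} = 0.630.

0.630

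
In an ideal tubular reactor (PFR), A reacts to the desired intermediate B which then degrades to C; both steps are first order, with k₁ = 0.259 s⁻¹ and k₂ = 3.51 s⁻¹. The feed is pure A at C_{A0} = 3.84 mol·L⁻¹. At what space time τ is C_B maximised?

0.802 s

The intermediate peaks when r₁ = r₂, i.e. k₁e^(−k₁τ) = k₂e^(−k₂τ), giving τ_opt = ln(k₂/k₁)/(k₂−k₁).
= ln(3.51/0.259)/(3.51−0.259) = ln(13.55)/3.251 = 2.607/3.251 = 0.802 s.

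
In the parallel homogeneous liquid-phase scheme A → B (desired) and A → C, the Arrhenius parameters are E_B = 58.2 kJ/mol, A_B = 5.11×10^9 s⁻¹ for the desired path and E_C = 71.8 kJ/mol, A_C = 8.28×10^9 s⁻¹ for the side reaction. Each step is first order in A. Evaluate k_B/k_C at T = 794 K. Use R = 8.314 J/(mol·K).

4.84

k_B/k_C = (A_B/A_C)·exp[−(E_B−E_C)/(RT)] = (A_B/A_C)·exp[(E_C−E_B)/(RT)].
(E_C−E_B)/(RT) = (71.8−58.2)×10³/(8.314×794) = 13600/6601 = 2.060.
k_B/k_C = (5.11×10^9/8.28×10^9)·exp(2.060) = 0.6171 × 7.848 = 4.84.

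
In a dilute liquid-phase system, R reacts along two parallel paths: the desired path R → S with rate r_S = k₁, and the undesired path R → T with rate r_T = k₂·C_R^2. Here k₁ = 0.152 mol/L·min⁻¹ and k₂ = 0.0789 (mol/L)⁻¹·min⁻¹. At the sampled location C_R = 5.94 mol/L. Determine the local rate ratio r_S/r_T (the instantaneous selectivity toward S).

0.0546

S_{S/T} = r_S/r_T = (k₁)/(k₂·C_R^2) = (k₁/k₂)·C_R^-2.
= (0.152) / (0.0789×5.940^2) = 0.1520/2.784 = 0.0546.
The undesired path is higher order in R, so low C_R (CSTR or dilute feed) favours S.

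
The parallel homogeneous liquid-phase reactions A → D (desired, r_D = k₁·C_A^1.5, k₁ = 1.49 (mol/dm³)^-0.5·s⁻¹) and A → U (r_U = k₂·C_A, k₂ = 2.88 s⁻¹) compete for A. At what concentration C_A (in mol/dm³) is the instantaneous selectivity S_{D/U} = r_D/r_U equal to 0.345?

S_{D/U} = (k₁/k₂)·C_A^0.5 ⇒ C_A = (S·k₂/k₁)^(2).
= (0.345×2.88/1.49)^(2) = (0.6668)^(2) = 0.445 mol/dm³.

0.445 mol/dm³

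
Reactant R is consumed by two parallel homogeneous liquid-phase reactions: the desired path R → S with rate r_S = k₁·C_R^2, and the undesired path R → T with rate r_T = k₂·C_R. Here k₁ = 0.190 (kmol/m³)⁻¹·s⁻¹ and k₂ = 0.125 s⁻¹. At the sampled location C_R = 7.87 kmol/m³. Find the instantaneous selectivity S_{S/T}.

S_{S/T} = r_S/r_T = (k₁·C_R^2)/(k₂·C_R) = (k₁/k₂)·C_R.
= (0.190×7.870^2) / (0.125×7.870) = 11.77/0.9838 = 12.0.
Since the desired path is higher order in R, keeping C_R high (PFR or concentrated feed) favours S.

12.0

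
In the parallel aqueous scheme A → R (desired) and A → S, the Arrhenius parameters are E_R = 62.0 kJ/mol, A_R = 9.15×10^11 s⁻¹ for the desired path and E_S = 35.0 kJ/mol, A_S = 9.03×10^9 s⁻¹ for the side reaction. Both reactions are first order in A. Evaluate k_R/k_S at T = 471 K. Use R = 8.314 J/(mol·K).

Since both paths have the same order in A, the concentration cancels and S_{R/S} = k_R/k_S = (A_R/A_S)·exp[(E_S−E_R)/(RT)].
(E_S−E_R)/(RT) = (35.0−62.0)×10³/(8.314×471) = -27000/3916 = -6.895.
k_R/k_S = (9.15×10^11/9.03×10^9)·exp(-6.895) = 101.3 × 0.001013 = 0.103.
Since E_R > E_S, raising the temperature improves selectivity toward R.

0.103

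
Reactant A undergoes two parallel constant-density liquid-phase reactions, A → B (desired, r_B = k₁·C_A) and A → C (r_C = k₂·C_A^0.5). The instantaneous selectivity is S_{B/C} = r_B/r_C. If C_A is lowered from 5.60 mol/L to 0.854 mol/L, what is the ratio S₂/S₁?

0.391

S_{B/C} = (k₁/k₂)·C_A^0.5, so S₂/S₁ = (C_{A,2}/C_{A,1})^0.5.
= (0.854/5.60)^0.5 = (0.1525)^0.5 = 0.391.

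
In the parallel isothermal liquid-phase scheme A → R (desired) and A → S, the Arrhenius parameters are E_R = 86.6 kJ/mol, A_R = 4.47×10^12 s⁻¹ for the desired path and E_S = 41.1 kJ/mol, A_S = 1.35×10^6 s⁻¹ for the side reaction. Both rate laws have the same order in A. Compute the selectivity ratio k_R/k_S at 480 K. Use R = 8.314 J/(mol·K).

37.0

k_R/k_S = (A_R/A_S)·exp[−(E_R−E_S)/(RT)] = (A_R/A_S)·exp[(E_S−E_R)/(RT)].
(E_S−E_R)/(RT) = (41.1−86.6)×10³/(8.314×480) = -45500/3991 = -11.40.
k_R/k_S = (4.47×10^12/1.35×10^6)·exp(-11.40) = 3.311×10^6 × 1.118×10^-5 = 37.0.
Since E_R > E_S, raising the temperature improves selectivity toward R.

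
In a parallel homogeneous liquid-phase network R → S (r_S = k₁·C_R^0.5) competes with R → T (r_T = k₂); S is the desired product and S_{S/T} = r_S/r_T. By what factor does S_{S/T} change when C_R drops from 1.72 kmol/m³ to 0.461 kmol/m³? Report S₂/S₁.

0.518

S_{S/T} = (k₁/k₂)·C_R^0.5, so S₂/S₁ = (C_{R,2}/C_{R,1})^0.5.
= (0.461/1.72)^0.5 = (0.2680)^0.5 = 0.518.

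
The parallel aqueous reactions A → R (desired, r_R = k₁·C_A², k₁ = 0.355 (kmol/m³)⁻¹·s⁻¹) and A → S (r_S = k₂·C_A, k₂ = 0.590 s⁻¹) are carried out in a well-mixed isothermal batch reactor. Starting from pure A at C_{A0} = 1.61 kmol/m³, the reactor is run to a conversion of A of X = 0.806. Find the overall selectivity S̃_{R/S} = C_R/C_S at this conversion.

0.546

C_A = C_{A0}(1−X) = 0.3123 kmol/m³.
Along a PFR/batch, dC_S/dC_A = −r_S/(r_R+r_S) = −k₂/(k₂+k₁·C_A).
Integrating from C_{A0} to C_A: C_S = (0.590/0.355)·ln[(0.590+0.355·1.61)/(0.590+0.355·0.312)] = 1.662·ln(1.162/0.7009) = 0.8396 kmol/m³.
Then C_R = (C_{A0}−C_A) − C_S = 1.298 − 0.8396 = 0.4581 kmol/m³.
S̃_{R/S} = C_R/C_S = 0.4581/0.8396 = 0.546.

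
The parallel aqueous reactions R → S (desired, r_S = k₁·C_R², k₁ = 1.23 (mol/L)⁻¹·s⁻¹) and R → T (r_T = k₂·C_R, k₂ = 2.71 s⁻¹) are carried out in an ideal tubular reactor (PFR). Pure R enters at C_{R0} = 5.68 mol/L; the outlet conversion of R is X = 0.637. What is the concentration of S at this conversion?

2.26 mol/L

C_R = C_{R0}(1−X) = 2.062 mol/L.
Along a PFR/batch, dC_T/dC_R = −r_T/(r_S+r_T) = −k₂/(k₂+k₁·C_R).
Integrating from C_{R0} to C_R: C_T = (2.71/1.23)·ln[(2.71+1.23·5.68)/(2.71+1.23·2.06)] = 2.203·ln(9.696/5.246) = 1.353 mol/L.
Then C_S = (C_{R0}−C_R) − C_T = 3.618 − 1.353 = 2.265 mol/L.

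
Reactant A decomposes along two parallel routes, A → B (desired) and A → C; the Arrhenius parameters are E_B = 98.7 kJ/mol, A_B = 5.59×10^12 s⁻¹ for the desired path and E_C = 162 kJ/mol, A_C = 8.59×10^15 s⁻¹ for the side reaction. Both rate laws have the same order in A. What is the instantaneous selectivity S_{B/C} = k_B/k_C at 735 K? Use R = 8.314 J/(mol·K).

k_B/k_C = (A_B/A_C)·exp[−(E_B−E_C)/(RT)] = (A_B/A_C)·exp[(E_C−E_B)/(RT)].
(E_C−E_B)/(RT) = (162−98.7)×10³/(8.314×735) = 63300/6111 = 10.36.
k_B/k_C = (5.59×10^12/8.59×10^15)·exp(10.36) = 6.508×10^-4 × 31531 = 20.5.
Since E_B < E_C, lowering the temperature improves selectivity toward B.

20.5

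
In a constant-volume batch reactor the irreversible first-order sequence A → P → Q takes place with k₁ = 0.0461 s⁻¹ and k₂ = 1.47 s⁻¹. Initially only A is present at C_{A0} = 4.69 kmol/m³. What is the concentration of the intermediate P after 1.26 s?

The intermediate concentration in a first-order A→B→C sequence is C_P = k₁C_{A0}(e^(−k₁t) − e^(−k₂t))/(k₂−k₁).
e^(−k₁t) = e^(−0.0461×1.26) = e^(−0.05809) = 0.9436; e^(−k₂t) = e^(−1.852) = 0.1569.
C_P = 0.0461×4.69/(1.47−0.0461) × (0.9436−0.1569) = 0.1518×0.7867 = 0.1195 kmol/m³.

0.119 kmol/m³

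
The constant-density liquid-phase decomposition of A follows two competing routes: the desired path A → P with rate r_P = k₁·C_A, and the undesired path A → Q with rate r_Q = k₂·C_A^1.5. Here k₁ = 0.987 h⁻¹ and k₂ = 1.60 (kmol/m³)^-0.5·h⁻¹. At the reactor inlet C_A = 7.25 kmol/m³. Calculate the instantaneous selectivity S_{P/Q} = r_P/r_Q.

S_{P/Q} = r_P/r_Q = (k₁·C_A)/(k₂·C_A^1.5) = (k₁/k₂)·C_A^-0.5.
= (0.987×7.250) / (1.60×7.250^1.5) = 7.156/31.23 = 0.229.
The undesired path is higher order in A, so low C_A (CSTR or dilute feed) favours P.

0.229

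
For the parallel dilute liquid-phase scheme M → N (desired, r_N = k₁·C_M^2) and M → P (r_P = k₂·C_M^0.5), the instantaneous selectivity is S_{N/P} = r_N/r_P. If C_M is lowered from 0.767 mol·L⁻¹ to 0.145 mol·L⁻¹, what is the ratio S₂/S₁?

0.0822

S_{N/P} = (k₁/k₂)·C_M^1.5, so S₂/S₁ = (C_{M,2}/C_{M,1})^1.5.
= (0.145/0.767)^1.5 = (0.1890)^1.5 = 0.0822.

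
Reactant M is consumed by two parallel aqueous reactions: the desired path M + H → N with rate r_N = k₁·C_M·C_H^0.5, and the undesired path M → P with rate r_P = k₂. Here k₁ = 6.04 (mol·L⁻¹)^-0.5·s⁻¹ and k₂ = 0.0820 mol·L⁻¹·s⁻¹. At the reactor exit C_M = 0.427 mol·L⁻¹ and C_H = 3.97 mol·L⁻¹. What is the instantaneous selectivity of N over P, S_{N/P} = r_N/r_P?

62.7

S_{N/P} = r_N/r_P = (k₁·C_M·C_H^0.5)/(k₂) = (k₁/k₂)·C_M·C_H^0.5.
= (6.04×0.4270×3.970^0.5) / (0.0820) = 5.139/0.08200 = 62.7.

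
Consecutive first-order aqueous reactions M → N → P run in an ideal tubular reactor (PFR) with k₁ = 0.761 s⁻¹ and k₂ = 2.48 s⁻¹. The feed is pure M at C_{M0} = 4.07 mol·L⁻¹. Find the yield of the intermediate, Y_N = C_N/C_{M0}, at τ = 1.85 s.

0.104

The intermediate concentration in a first-order A→B→C sequence is C_N = k₁C_{M0}(e^(−k₁τ) − e^(−k₂τ))/(k₂−k₁).
e^(−k₁τ) = e^(−0.761×1.85) = e^(−1.408) = 0.2447; e^(−k₂τ) = e^(−4.588) = 0.01017.
C_N = 0.761×4.07/(2.48−0.761) × (0.2447−0.01017) = 1.802×0.2345 = 0.4225 mol·L⁻¹.
Y_N = C_N/C_{M0} = 0.4225/4.07 = 0.104.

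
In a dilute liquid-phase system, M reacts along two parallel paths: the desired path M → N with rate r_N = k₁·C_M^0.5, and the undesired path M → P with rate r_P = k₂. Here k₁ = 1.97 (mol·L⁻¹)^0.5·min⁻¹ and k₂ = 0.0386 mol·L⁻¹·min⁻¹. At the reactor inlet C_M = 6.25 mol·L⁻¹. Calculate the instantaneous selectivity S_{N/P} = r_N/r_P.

S_{N/P} = r_N/r_P = (k₁·C_M^0.5)/(k₂) = (k₁/k₂)·C_M^0.5.
= (1.97×6.250^0.5) / (0.0386) = 4.925/0.03860 = 128.
Since the desired path is higher order in M, keeping C_M high (PFR or concentrated feed) favours N.

128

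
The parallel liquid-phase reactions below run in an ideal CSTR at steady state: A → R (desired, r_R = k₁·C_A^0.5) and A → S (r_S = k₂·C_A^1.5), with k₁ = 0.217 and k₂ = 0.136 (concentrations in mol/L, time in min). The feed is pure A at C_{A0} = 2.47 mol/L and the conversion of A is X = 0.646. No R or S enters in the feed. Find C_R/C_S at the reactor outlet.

Exit C_A = C_{A0}(1−X) = 2.47×0.354 = 0.8744 mol/L.
In a CSTR the entire volume is at exit conditions, so r_R = 0.217×0.8744^0.5 = 0.2029 and r_S = 0.136×0.8744^1.5 = 0.1112.
Overall selectivity = C_R/C_S = r_Rτ/(r_Sτ) = r_R/r_S = 1.82.

1.82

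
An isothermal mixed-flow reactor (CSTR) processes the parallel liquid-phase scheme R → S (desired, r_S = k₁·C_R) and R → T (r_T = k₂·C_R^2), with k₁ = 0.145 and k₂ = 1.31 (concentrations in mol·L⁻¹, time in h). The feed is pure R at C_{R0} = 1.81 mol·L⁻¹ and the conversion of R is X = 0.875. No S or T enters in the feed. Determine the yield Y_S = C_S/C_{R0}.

0.287

Exit C_R = C_{R0}(1−X) = 1.81×0.125 = 0.2263 mol·L⁻¹.
Rates in a CSTR are evaluated at the outlet concentration: r_S = 0.145×0.2263 = 0.03281, r_T = 1.31×0.2263^2 = 0.06706.
Fraction of consumed R going to S: r_S/(r_S+r_T) = 0.3285.
C_S = 0.3285·C_{R0}·X = 0.3285×1.81×0.875 = 0.520 mol·L⁻¹; Y_S = C_S/C_{R0} = 0.287.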